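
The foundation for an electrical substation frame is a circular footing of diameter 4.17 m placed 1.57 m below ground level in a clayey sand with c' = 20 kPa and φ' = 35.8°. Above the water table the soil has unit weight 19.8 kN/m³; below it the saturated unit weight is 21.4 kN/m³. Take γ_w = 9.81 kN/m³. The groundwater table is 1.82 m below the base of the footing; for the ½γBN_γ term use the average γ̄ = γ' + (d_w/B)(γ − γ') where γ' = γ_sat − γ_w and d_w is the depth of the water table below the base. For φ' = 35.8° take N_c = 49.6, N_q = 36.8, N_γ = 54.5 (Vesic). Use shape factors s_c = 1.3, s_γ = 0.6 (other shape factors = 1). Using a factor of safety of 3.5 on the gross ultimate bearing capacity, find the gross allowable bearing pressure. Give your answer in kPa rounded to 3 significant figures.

q_all ≈ 991 kPa

Effective surcharge at the founding depth q = γ·D_f = 19.8 × 1.57 = 31.086 kPa.
With d_w = 1.82 m < B, γ̄ = 11.59 + (1.82/4.17) × (19.8 − 11.59) = 15.173 kN/m³.
q_ult = c·N_c·s_c + q·N_q + 0.5·γ·B·N_γ·s_γ
     = 20 × 49.6 × 1.3 + 31.086 × 36.8 + 0.5 × 15.173 × 4.17 × 54.5 × 0.6
     = 1289.6 + 1144 + 1034.5 = 3468.1 kPa.
q_all = 3468.1 / 3.5 = 990.88 kPa.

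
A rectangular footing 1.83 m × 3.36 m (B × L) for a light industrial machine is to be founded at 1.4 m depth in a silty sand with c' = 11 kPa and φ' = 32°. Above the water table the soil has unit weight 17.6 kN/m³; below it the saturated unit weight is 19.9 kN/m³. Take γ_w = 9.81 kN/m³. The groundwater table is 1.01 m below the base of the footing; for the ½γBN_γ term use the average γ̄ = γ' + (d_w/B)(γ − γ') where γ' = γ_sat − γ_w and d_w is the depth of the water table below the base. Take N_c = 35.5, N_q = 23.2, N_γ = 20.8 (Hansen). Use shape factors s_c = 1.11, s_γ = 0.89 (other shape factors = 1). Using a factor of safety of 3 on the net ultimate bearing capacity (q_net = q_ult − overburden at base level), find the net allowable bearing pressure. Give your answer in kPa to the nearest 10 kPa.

Effective surcharge at the founding depth q = γ·D_f = 17.6 × 1.4 = 24.64 kPa.
With d_w = 1.01 m < B, γ̄ = 10.09 + (1.01/1.83) × (17.6 − 10.09) = 14.235 kN/m³.
q_ult = c·N_c·s_c + q·N_q + 0.5·γ·B·N_γ·s_γ
     = 11 × 35.5 × 1.11 + 24.64 × 23.2 + 0.5 × 14.235 × 1.83 × 20.8 × 0.89
     = 433.46 + 571.65 + 241.12 = 1246.2 kPa.
q_net = 1246.2 − 24.64 = 1221.6 kPa.
q_all(net) = 1221.6 / 3 = 407.19 kPa.

q_all(net) ≈ 410 kPa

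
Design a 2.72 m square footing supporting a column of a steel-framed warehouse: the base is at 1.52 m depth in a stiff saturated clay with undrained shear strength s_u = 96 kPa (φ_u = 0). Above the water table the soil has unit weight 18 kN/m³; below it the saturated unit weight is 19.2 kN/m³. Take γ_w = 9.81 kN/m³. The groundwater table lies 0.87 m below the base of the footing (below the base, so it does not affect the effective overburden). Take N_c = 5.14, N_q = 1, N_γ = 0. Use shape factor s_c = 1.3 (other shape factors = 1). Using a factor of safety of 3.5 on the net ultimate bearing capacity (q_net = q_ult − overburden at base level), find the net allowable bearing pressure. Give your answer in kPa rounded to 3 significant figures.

q = γ·D_f = 18 × 1.52 = 27.36 kPa.
c·N_c·s_c = 96 × 5.14 × 1.3 = 641.47 kPa
q·N_q = 27.36 × 1 = 27.36 kPa
q_ult = 641.47 + 27.36 = 668.83 kPa.
q_net = 668.83 − 27.36 = 641.47 kPa.
q_all(net) = 641.47 / 3.5 = 183.28 kPa.

q_all(net) ≈ 183 kPa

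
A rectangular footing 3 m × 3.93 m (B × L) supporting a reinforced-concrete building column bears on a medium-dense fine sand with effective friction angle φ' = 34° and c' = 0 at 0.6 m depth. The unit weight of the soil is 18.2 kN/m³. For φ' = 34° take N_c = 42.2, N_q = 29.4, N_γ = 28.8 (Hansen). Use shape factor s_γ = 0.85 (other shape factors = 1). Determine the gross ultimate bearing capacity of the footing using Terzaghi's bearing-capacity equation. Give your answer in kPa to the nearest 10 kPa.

q_ult ≈ 990 kPa

q = γ·D_f = 18.2 × 0.6 = 10.92 kPa.
q·N_q = 10.92 × 29.4 = 321.05 kPa
0.5·γ·B·N_γ·s_γ = 0.5 × 18.2 × 3 × 28.8 × 0.85 = 668.3 kPa
q_ult = 321.05 + 668.3 = 989.35 kPa.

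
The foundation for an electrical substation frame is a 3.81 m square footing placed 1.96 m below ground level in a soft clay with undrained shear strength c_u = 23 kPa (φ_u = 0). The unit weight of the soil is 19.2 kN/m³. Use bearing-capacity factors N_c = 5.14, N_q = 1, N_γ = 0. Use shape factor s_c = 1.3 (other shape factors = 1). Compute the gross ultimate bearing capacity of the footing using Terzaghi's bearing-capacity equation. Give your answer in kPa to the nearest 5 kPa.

q = γ·D_f = 19.2 × 1.96 = 37.632 kPa.
c·N_c·s_c = 23 × 5.14 × 1.3 = 153.69 kPa
q·N_q = 37.632 × 1 = 37.632 kPa
q_ult = 153.69 + 37.632 = 191.32 kPa.

q_ult ≈ 190 kPa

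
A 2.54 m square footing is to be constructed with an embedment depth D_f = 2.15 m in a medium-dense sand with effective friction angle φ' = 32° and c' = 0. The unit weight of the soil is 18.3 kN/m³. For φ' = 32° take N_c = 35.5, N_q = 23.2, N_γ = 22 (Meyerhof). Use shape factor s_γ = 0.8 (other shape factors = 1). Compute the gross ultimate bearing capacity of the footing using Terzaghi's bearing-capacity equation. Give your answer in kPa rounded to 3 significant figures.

q = γ·D_f = 18.3 × 2.15 = 39.345 kPa.
q·N_q = 39.345 × 23.2 = 912.8 kPa
0.5·γ·B·N_γ·s_γ = 0.5 × 18.3 × 2.54 × 22 × 0.8 = 409.04 kPa
q_ult = 912.8 + 409.04 = 1321.8 kPa.

q_ult ≈ 1320 kPa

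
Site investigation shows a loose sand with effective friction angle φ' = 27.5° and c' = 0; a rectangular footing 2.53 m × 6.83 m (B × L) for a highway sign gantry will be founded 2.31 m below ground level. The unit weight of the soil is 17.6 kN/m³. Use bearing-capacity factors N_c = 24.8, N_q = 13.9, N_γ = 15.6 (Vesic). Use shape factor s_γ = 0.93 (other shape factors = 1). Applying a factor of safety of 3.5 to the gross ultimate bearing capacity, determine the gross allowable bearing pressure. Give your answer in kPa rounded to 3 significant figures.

q = γ·D_f = 17.6 × 2.31 = 40.656 kPa.
q·N_q = 40.656 × 13.9 = 565.12 kPa
0.5·γ·B·N_γ·s_γ = 0.5 × 17.6 × 2.53 × 15.6 × 0.93 = 323.01 kPa
q_ult = 565.12 + 323.01 = 888.12 kPa.
q_all = q_ult / FS = 888.12 / 3.5 = 253.75 kPa.

q_all ≈ 254 kPa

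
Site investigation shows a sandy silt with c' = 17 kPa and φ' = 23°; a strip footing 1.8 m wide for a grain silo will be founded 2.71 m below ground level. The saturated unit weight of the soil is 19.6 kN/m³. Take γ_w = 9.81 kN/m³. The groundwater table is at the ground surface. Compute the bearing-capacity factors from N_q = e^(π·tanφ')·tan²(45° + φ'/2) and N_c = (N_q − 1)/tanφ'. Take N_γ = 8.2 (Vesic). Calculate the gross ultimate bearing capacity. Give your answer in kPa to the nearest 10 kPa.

tan23° = 0.4245, so N_q = e^(π×0.4245)·tan²(56.5°) = 3.794 × 2.283 = 8.66.
N_c = (8.66 − 1)/tan23° = 18.05.
With the water table at the surface the whole profile is submerged: γ' = 19.6 − 9.81 = 9.79 kN/m³, so q = γ'·D_f = 26.531 kPa; the same γ' applies in the ½γBN_γ term.
q_ult = c·N_c + q·N_q + 0.5·γ·B·N_γ
     = 17 × 18.049 + 26.531 × 8.6612 + 0.5 × 9.79 × 1.8 × 8.2
     = 306.83 + 229.79 + 72.25 = 608.87 kPa.

q_ult ≈ 610 kPa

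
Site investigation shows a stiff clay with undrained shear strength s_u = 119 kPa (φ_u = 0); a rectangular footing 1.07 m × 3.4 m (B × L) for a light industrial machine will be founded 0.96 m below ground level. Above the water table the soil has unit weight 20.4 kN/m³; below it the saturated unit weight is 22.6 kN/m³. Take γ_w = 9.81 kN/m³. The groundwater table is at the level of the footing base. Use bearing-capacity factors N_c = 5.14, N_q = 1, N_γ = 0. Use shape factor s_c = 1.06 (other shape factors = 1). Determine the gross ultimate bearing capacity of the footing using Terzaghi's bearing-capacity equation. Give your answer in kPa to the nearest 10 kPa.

Effective surcharge at the founding depth q = γ·D_f = 20.4 × 0.96 = 19.584 kPa.
q_ult = c·N_c·s_c + q·N_q
     = 119 × 5.14 × 1.06 + 19.584 × 1
     = 648.36 + 19.584 = 667.94 kPa.

q_ult ≈ 670 kPa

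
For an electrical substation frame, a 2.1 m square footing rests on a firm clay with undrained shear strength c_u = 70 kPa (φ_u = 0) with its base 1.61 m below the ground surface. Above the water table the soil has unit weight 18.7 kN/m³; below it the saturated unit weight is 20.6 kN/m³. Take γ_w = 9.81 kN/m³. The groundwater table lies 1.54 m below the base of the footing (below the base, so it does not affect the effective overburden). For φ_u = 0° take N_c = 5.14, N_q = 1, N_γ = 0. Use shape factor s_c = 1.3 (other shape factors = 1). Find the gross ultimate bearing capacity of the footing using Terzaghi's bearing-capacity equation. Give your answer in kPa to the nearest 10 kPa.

q = γ·D_f = 18.7 × 1.61 = 30.107 kPa.
c·N_c·s_c = 70 × 5.14 × 1.3 = 467.74 kPa
q·N_q = 30.107 × 1 = 30.107 kPa
q_ult = 467.74 + 30.107 = 497.85 kPa.

q_ult ≈ 500 kPa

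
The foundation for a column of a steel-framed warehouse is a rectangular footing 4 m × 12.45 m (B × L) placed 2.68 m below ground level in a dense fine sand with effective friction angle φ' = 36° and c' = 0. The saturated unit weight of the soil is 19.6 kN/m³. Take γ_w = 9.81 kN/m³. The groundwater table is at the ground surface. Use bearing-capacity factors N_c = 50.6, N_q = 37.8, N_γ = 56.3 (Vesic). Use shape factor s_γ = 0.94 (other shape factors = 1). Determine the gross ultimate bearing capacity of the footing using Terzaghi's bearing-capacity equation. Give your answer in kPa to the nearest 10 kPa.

q_ult ≈ 2030 kPa

Water table at ground surface, so effective unit weight γ' = 19.6 − 9.81 = 9.79 kN/m³ is used throughout; overburden q = 9.79 × 2.68 = 26.237 kPa; the same γ' applies in the ½γBN_γ term.
Surcharge term q·N_q = 26.237 × 37.8 = 991.77 kPa; self-weight term 0.5·γ·B·N_γ·s_γ = 0.5 × 9.79 × 4 × 56.3 × 0.94 = 1036.2 kPa.
q_ult = 991.77 + 1036.2 = 2028 kPa.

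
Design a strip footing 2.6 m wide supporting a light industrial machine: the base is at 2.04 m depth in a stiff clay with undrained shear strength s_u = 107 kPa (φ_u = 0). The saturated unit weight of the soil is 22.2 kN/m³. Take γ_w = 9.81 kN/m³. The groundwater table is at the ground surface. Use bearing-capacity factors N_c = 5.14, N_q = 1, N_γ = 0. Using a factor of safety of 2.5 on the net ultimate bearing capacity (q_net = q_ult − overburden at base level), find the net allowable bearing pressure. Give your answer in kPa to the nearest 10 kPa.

With the water table at the surface the whole profile is submerged: γ' = 22.2 − 9.81 = 12.39 kN/m³, so q = γ'·D_f = 25.276 kPa.
q_ult = c·N_c + q·N_q
     = 107 × 5.14 + 25.276 × 1
     = 549.98 + 25.276 = 575.26 kPa.
q_net = 575.26 − 25.276 = 549.98 kPa.
q_all(net) = 549.98 / 2.5 = 219.99 kPa.

q_all(net) ≈ 220 kPa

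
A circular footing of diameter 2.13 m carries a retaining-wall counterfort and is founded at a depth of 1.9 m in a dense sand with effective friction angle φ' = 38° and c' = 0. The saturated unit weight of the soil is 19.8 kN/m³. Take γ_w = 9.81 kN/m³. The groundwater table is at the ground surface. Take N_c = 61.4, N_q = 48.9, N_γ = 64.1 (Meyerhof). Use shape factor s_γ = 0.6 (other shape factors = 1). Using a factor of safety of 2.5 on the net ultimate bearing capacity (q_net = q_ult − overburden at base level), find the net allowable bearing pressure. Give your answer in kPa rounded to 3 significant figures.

Water table at ground surface, so effective unit weight γ' = 19.8 − 9.81 = 9.99 kN/m³ is used throughout; overburden q = 9.99 × 1.9 = 18.981 kPa; the same γ' applies in the ½γBN_γ term.
Surcharge term q·N_q = 18.981 × 48.9 = 928.17 kPa; self-weight term 0.5·γ·B·N_γ·s_γ = 0.5 × 9.99 × 2.13 × 64.1 × 0.6 = 409.19 kPa.
q_ult = 928.17 + 409.19 = 1337.4 kPa.
q_net = 1337.4 − 18.981 = 1318.4 kPa.
q_all(net) = 1318.4 / 2.5 = 527.35 kPa.

q_all(net) ≈ 527 kPa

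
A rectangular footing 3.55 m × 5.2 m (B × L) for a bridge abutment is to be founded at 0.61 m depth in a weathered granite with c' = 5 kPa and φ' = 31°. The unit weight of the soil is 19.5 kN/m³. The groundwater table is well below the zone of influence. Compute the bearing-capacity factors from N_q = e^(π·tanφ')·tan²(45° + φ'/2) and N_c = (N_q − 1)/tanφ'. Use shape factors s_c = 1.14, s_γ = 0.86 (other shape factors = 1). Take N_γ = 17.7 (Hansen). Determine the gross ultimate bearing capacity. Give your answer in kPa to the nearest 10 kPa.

tan31° = 0.6009, so N_q = e^(π×0.6009)·tan²(60.5°) = 6.604 × 3.124 = 20.63.
N_c = (20.63 − 1)/tan31° = 32.67.
Overburden at base level: q = 19.5 × 0.61 = 11.895 kPa.
Cohesion term c·N_c·s_c = 5 × 32.671 × 1.14 = 186.23 kPa; surcharge term q·N_q = 11.895 × 20.631 = 245.4 kPa; self-weight term 0.5·γ·B·N_γ·s_γ = 0.5 × 19.5 × 3.55 × 17.7 × 0.86 = 526.87 kPa.
q_ult = 186.23 + 245.4 + 526.87 = 958.5 kPa.

q_ult ≈ 960 kPa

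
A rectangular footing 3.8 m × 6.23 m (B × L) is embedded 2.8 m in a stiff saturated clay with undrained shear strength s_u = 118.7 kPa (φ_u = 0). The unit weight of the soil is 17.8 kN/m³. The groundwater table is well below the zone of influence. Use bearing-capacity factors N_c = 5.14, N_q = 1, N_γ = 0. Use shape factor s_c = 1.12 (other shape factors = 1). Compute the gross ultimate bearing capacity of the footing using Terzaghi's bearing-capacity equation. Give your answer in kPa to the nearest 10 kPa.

Effective surcharge at the founding depth q = γ·D_f = 17.8 × 2.8 = 49.84 kPa.
q_ult = c·N_c·s_c + q·N_q
     = 118.7 × 5.14 × 1.12 + 49.84 × 1
     = 683.33 + 49.84 = 733.17 kPa.

q_ult ≈ 730 kPa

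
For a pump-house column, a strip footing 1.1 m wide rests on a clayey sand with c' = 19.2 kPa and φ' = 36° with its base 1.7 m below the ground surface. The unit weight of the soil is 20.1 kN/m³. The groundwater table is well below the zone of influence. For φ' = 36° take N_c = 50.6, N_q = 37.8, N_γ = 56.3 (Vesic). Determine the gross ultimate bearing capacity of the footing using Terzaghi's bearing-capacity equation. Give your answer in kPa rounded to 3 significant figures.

q_ult ≈ 2890 kPa

q = γ·D_f = 20.1 × 1.7 = 34.17 kPa.
c·N_c = 19.2 × 50.6 = 971.52 kPa
q·N_q = 34.17 × 37.8 = 1291.6 kPa
0.5·γ·B·N_γ = 0.5 × 20.1 × 1.1 × 56.3 = 622.4 kPa
q_ult = 971.52 + 1291.6 + 622.4 = 2885.5 kPa.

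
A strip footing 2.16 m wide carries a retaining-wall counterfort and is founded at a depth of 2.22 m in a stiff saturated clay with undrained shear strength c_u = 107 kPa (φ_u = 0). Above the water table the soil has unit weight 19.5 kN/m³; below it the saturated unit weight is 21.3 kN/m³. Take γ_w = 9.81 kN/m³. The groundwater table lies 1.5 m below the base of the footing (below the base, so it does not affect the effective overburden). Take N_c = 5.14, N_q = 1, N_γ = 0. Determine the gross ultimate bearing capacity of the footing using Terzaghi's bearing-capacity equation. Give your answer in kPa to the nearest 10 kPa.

q_ult ≈ 590 kPa

q = γ·D_f = 19.5 × 2.22 = 43.29 kPa.
c·N_c = 107 × 5.14 = 549.98 kPa
q·N_q = 43.29 × 1 = 43.29 kPa
q_ult = 549.98 + 43.29 = 593.27 kPa.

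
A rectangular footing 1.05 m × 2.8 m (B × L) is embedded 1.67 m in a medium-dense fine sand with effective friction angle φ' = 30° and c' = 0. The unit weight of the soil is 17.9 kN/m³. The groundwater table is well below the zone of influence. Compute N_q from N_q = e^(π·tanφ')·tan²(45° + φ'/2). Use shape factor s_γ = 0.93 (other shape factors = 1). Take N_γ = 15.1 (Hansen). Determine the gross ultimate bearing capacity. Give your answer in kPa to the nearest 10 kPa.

q_ult ≈ 680 kPa

tan30° = 0.5774, so N_q = e^(π×0.5774)·tan²(60°) = 6.134 × 3.0 = 18.4.
Overburden at base level: q = 17.9 × 1.67 = 29.893 kPa.
Surcharge term q·N_q = 29.893 × 18.401 = 550.06 kPa; self-weight term 0.5·γ·B·N_γ·s_γ = 0.5 × 17.9 × 1.05 × 15.1 × 0.93 = 131.97 kPa.
q_ult = 550.06 + 131.97 = 682.03 kPa.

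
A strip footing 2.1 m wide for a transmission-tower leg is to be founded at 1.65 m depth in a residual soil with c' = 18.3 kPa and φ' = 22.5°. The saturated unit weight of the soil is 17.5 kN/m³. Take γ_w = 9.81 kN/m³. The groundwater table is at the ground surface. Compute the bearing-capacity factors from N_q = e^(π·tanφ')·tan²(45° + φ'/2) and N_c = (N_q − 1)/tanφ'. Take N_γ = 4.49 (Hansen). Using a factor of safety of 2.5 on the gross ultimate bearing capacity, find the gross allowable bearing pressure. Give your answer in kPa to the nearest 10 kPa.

q_all ≈ 180 kPa

N_q = e^(π·tan22.5°)·tan²(56.25°) = 8.23; N_c = (N_q − 1)/tanφ' = 17.45.
Water table at ground surface, so effective unit weight γ' = 17.5 − 9.81 = 7.69 kN/m³ is used throughout; overburden q = 7.69 × 1.65 = 12.688 kPa; the same γ' applies in the ½γBN_γ term.
Cohesion term c·N_c = 18.3 × 17.453 = 319.39 kPa; surcharge term q·N_q = 12.688 × 8.2292 = 104.42 kPa; self-weight term 0.5·γ·B·N_γ = 0.5 × 7.69 × 2.1 × 4.49 = 36.255 kPa.
q_ult = 319.39 + 104.42 + 36.255 = 460.06 kPa.
q_all = 460.06 / 2.5 = 184.02 kPa.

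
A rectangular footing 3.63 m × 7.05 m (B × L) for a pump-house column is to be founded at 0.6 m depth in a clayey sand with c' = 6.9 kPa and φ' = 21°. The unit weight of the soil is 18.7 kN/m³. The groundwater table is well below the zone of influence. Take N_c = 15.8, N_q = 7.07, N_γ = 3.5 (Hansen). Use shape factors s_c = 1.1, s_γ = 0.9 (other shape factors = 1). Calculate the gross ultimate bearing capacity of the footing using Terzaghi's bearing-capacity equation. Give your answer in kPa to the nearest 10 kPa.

Effective surcharge at the founding depth q = γ·D_f = 18.7 × 0.6 = 11.22 kPa.
q_ult = c·N_c·s_c + q·N_q + 0.5·γ·B·N_γ·s_γ
     = 6.9 × 15.8 × 1.1 + 11.22 × 7.07 + 0.5 × 18.7 × 3.63 × 3.5 × 0.9
     = 119.92 + 79.325 + 106.91 = 306.16 kPa.

q_ult ≈ 310 kPa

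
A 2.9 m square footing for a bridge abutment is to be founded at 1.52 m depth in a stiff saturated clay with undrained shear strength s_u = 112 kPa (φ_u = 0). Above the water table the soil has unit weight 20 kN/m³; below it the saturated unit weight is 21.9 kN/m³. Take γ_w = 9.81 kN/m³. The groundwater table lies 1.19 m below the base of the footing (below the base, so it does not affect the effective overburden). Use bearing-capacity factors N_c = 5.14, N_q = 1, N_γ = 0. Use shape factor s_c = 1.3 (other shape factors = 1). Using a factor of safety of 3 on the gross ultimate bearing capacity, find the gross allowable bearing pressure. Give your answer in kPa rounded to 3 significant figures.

q_all ≈ 260 kPa

Overburden at base level: q = 20 × 1.52 = 30.4 kPa.
Cohesion term c·N_c·s_c = 112 × 5.14 × 1.3 = 748.38 kPa; surcharge term q·N_q = 30.4 × 1 = 30.4 kPa.
q_ult = 748.38 + 30.4 = 778.78 kPa.
q_all = 778.78 / 3 = 259.59 kPa.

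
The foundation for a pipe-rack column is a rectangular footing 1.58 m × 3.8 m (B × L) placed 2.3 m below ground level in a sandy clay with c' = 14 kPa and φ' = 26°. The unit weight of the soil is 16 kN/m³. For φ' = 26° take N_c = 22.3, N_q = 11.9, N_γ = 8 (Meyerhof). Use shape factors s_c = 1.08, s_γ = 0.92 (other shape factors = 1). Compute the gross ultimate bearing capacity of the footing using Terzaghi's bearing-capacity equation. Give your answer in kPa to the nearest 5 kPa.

Overburden at base level: q = 16 × 2.3 = 36.8 kPa.
Cohesion term c·N_c·s_c = 14 × 22.3 × 1.08 = 337.18 kPa; surcharge term q·N_q = 36.8 × 11.9 = 437.92 kPa; self-weight term 0.5·γ·B·N_γ·s_γ = 0.5 × 16 × 1.58 × 8 × 0.92 = 93.03 kPa.
q_ult = 337.18 + 437.92 + 93.03 = 868.13 kPa.

q_ult ≈ 870 kPa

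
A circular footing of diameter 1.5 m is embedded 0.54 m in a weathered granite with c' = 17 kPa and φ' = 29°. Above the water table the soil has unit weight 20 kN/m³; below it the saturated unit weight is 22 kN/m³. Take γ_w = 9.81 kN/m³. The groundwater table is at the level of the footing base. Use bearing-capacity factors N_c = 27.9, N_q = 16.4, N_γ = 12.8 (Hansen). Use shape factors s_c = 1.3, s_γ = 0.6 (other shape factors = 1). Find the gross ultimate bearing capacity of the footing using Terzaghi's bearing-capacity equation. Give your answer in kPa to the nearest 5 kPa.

q_ult ≈ 865 kPa

q = γ·D_f = 20 × 0.54 = 10.8 kPa.
For the ½γBN_γ term take γ' = 22 − 9.81 = 12.19 kN/m³ (soil below base is submerged).
c·N_c·s_c = 17 × 27.9 × 1.3 = 616.59 kPa
q·N_q = 10.8 × 16.4 = 177.12 kPa
0.5·γ·B·N_γ·s_γ = 0.5 × 12.19 × 1.5 × 12.8 × 0.6 = 70.214 kPa
q_ult = 616.59 + 177.12 + 70.214 = 863.92 kPa.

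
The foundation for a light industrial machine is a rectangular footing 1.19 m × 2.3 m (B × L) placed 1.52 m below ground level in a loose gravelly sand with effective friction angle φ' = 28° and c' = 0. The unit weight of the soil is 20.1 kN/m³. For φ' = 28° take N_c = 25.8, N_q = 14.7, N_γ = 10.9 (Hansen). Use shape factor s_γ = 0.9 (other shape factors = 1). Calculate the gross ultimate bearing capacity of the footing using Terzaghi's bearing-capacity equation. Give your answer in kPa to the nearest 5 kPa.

q_ult ≈ 565 kPa

Overburden at base level: q = 20.1 × 1.52 = 30.552 kPa.
Surcharge term q·N_q = 30.552 × 14.7 = 449.11 kPa; self-weight term 0.5·γ·B·N_γ·s_γ = 0.5 × 20.1 × 1.19 × 10.9 × 0.9 = 117.32 kPa.
q_ult = 449.11 + 117.32 = 566.44 kPa.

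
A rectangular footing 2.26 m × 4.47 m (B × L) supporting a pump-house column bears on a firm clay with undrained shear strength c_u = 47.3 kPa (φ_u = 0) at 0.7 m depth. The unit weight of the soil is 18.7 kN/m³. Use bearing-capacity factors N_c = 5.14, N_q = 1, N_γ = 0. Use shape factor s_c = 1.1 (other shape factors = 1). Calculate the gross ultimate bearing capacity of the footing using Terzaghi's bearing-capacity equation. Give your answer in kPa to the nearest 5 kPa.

q_ult ≈ 280 kPa

q = γ·D_f = 18.7 × 0.7 = 13.09 kPa.
c·N_c·s_c = 47.3 × 5.14 × 1.1 = 267.43 kPa
q·N_q = 13.09 × 1 = 13.09 kPa
q_ult = 267.43 + 13.09 = 280.52 kPa.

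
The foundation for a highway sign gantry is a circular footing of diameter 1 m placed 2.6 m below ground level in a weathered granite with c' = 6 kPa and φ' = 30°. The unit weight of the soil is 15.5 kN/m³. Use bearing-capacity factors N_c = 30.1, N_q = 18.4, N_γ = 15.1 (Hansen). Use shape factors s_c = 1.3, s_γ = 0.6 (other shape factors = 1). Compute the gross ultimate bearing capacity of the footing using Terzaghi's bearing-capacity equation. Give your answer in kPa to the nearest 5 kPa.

Overburden at base level: q = 15.5 × 2.6 = 40.3 kPa.
Cohesion term c·N_c·s_c = 6 × 30.1 × 1.3 = 234.78 kPa; surcharge term q·N_q = 40.3 × 18.4 = 741.52 kPa; self-weight term 0.5·γ·B·N_γ·s_γ = 0.5 × 15.5 × 1 × 15.1 × 0.6 = 70.215 kPa.
q_ult = 234.78 + 741.52 + 70.215 = 1046.5 kPa.

q_ult ≈ 1045 kPa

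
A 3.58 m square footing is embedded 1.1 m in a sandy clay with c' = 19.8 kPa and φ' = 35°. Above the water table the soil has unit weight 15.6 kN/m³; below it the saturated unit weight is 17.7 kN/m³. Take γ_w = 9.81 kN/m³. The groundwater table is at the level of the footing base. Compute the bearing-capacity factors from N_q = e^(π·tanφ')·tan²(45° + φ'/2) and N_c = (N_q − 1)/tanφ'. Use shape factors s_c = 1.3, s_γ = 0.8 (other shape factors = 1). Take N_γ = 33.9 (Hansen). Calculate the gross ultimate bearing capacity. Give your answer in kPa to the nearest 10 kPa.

q_ult ≈ 2140 kPa

tan35° = 0.7002, so N_q = e^(π×0.7002)·tan²(62.5°) = 9.023 × 3.69 = 33.3.
N_c = (33.3 − 1)/tan35° = 46.12.
Effective surcharge at the founding depth q = γ·D_f = 15.6 × 1.1 = 17.16 kPa.
The water table coincides with the base, so in the self-weight term γ → γ' = 7.89 kN/m³.
q_ult = c·N_c·s_c + q·N_q + 0.5·γ·B·N_γ·s_γ
     = 19.8 × 46.124 × 1.3 + 17.16 × 33.296 + 0.5 × 7.89 × 3.58 × 33.9 × 0.8
     = 1187.2 + 571.36 + 383.02 = 2141.6 kPa.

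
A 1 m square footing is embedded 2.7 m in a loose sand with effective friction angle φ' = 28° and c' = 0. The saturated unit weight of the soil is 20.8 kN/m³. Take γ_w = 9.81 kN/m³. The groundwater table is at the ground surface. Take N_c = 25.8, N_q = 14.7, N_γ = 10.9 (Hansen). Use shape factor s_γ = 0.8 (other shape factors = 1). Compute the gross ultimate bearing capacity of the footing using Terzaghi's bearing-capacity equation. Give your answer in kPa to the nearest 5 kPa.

q_ult ≈ 485 kPa

Water table at ground surface, so effective unit weight γ' = 20.8 − 9.81 = 10.99 kN/m³ is used throughout; overburden q = 10.99 × 2.7 = 29.673 kPa; the same γ' applies in the ½γBN_γ term.
Surcharge term q·N_q = 29.673 × 14.7 = 436.19 kPa; self-weight term 0.5·γ·B·N_γ·s_γ = 0.5 × 10.99 × 1 × 10.9 × 0.8 = 47.916 kPa.
q_ult = 436.19 + 47.916 = 484.11 kPa.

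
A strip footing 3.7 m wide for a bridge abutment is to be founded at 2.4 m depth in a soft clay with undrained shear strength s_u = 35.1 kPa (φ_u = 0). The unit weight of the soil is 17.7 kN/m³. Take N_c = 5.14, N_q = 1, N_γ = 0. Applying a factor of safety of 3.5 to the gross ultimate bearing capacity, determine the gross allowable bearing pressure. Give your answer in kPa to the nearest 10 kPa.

q_all ≈ 60 kPa

q = γ·D_f = 17.7 × 2.4 = 42.48 kPa.
c·N_c = 35.1 × 5.14 = 180.41 kPa
q·N_q = 42.48 × 1 = 42.48 kPa
q_ult = 180.41 + 42.48 = 222.89 kPa.
q_all = q_ult / FS = 222.89 / 3.5 = 63.684 kPa.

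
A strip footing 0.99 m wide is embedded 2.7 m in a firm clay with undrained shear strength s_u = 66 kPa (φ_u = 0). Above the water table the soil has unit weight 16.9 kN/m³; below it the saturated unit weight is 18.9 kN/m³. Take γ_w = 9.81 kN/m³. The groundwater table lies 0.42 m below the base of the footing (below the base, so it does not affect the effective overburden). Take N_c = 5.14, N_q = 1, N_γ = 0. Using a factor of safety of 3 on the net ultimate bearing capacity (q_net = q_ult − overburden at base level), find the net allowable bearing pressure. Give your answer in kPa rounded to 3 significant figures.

q_all(net) ≈ 113 kPa

Overburden at base level: q = 16.9 × 2.7 = 45.63 kPa.
Cohesion term c·N_c = 66 × 5.14 = 339.24 kPa; surcharge term q·N_q = 45.63 × 1 = 45.63 kPa.
q_ult = 339.24 + 45.63 = 384.87 kPa.
q_net = 384.87 − 45.63 = 339.24 kPa.
q_all(net) = 339.24 / 3 = 113.08 kPa.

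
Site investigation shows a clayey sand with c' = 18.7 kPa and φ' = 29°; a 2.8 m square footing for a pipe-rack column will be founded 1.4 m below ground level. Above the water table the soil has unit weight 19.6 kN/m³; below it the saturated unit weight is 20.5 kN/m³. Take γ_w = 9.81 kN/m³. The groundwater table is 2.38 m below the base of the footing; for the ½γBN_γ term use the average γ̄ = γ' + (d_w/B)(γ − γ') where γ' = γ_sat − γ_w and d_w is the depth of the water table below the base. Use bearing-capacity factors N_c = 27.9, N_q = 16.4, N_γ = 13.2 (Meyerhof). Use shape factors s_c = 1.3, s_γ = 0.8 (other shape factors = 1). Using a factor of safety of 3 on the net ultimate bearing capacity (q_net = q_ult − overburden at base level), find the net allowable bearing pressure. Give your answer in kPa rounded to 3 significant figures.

q_all(net) ≈ 457 kPa

q = γ·D_f = 19.6 × 1.4 = 27.44 kPa.
γ' = 10.69 kN/m³; averaging over the depth B below the base, γ̄ = γ' + (d_w/B)(γ − γ') = 18.264 kN/m³.
c·N_c·s_c = 18.7 × 27.9 × 1.3 = 678.25 kPa
q·N_q = 27.44 × 16.4 = 450.02 kPa
0.5·γ·B·N_γ·s_γ = 0.5 × 18.264 × 2.8 × 13.2 × 0.8 = 270.01 kPa
q_ult = 678.25 + 450.02 + 270.01 = 1398.3 kPa.
q_net = 1398.3 − 27.44 = 1370.8 kPa.
q_all(net) = 1370.8 / 3 = 456.94 kPa.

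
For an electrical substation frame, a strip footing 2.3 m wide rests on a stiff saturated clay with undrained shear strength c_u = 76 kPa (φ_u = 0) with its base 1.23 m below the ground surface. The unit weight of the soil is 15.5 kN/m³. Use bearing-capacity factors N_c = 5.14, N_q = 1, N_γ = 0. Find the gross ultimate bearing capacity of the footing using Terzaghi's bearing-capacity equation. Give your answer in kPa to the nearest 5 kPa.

Effective surcharge at the founding depth q = γ·D_f = 15.5 × 1.23 = 19.065 kPa.
q_ult = c·N_c + q·N_q
     = 76 × 5.14 + 19.065 × 1
     = 390.64 + 19.065 = 409.7 kPa.

q_ult ≈ 410 kPa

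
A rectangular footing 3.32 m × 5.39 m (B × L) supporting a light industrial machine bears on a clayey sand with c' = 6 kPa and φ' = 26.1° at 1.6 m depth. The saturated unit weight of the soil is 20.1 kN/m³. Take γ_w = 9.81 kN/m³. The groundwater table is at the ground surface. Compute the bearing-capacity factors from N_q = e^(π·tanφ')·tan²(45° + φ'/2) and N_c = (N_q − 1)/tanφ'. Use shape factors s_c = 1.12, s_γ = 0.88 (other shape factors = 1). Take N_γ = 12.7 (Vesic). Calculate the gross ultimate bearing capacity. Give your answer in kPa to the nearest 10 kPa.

tan26.1° = 0.4899, so N_q = e^(π×0.4899)·tan²(58.05°) = 4.66 × 2.571 = 11.98.
N_c = (11.98 − 1)/tan26.1° = 22.42.
Water table at ground surface, so effective unit weight γ' = 20.1 − 9.81 = 10.29 kN/m³ is used throughout; overburden q = 10.29 × 1.6 = 16.464 kPa; the same γ' applies in the ½γBN_γ term.
Cohesion term c·N_c·s_c = 6 × 22.416 × 1.12 = 150.64 kPa; surcharge term q·N_q = 16.464 × 11.981 = 197.26 kPa; self-weight term 0.5·γ·B·N_γ·s_γ = 0.5 × 10.29 × 3.32 × 12.7 × 0.88 = 190.9 kPa.
q_ult = 150.64 + 197.26 + 190.9 = 538.8 kPa.

q_ult ≈ 540 kPa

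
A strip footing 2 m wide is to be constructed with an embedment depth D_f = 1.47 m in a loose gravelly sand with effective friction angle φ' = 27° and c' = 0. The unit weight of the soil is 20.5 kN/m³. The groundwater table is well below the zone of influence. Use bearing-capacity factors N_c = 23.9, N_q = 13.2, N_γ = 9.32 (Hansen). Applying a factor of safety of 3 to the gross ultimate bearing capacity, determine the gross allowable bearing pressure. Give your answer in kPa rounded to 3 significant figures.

Overburden at base level: q = 20.5 × 1.47 = 30.135 kPa.
Surcharge term q·N_q = 30.135 × 13.2 = 397.78 kPa; self-weight term 0.5·γ·B·N_γ = 0.5 × 20.5 × 2 × 9.32 = 191.06 kPa.
q_ult = 397.78 + 191.06 = 588.84 kPa.
q_all = q_ult / FS = 588.84 / 3 = 196.28 kPa.

q_all ≈ 196 kPa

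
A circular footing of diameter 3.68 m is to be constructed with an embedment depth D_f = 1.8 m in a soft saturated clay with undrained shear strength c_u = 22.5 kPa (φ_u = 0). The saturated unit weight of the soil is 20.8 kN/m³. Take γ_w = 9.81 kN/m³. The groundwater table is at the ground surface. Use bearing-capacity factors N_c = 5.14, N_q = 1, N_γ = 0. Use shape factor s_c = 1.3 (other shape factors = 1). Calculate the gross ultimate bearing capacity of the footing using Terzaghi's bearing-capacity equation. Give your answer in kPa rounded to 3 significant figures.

q_ult ≈ 170 kPa

Water table at ground surface, so effective unit weight γ' = 20.8 − 9.81 = 10.99 kN/m³ is used throughout; overburden q = 10.99 × 1.8 = 19.782 kPa.
Cohesion term c·N_c·s_c = 22.5 × 5.14 × 1.3 = 150.34 kPa; surcharge term q·N_q = 19.782 × 1 = 19.782 kPa.
q_ult = 150.34 + 19.782 = 170.13 kPa.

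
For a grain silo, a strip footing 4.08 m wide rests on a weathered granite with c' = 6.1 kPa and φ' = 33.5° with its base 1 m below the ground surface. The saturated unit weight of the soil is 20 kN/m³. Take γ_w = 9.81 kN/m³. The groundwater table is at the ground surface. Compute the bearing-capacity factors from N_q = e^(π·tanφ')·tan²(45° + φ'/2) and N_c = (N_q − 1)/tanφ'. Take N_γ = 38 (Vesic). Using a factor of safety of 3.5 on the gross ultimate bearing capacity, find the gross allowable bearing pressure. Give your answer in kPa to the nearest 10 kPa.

N_q = e^(π·tan33.5°)·tan²(61.75°) = 27.71; N_c = (N_q − 1)/tanφ' = 40.35.
Water table at ground surface, so effective unit weight γ' = 20 − 9.81 = 10.19 kN/m³ is used throughout; overburden q = 10.19 × 1 = 10.19 kPa; the same γ' applies in the ½γBN_γ term.
Cohesion term c·N_c = 6.1 × 40.351 = 246.14 kPa; surcharge term q·N_q = 10.19 × 27.707 = 282.34 kPa; self-weight term 0.5·γ·B·N_γ = 0.5 × 10.19 × 4.08 × 38 = 789.93 kPa.
q_ult = 246.14 + 282.34 + 789.93 = 1318.4 kPa.
q_all = 1318.4 / 3.5 = 376.69 kPa.

q_all ≈ 380 kPa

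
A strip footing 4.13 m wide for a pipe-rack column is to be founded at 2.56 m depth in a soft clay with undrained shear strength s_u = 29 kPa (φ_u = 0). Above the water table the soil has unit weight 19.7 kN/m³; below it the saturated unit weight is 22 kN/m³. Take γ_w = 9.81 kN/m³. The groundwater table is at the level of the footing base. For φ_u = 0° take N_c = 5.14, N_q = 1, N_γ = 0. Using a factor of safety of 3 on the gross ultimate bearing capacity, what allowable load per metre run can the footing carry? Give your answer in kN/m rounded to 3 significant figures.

Overburden at base level: q = 19.7 × 2.56 = 50.432 kPa.
Cohesion term c·N_c = 29 × 5.14 = 149.06 kPa; surcharge term q·N_q = 50.432 × 1 = 50.432 kPa.
q_ult = 149.06 + 50.432 = 199.49 kPa.
Gross allowable pressure q_all = 199.49 / 3 = 66.497 kPa.
Allowable wall load = q_all × B = 66.497 × 4.13 = 274.63 kN per metre run.

≈ 275 kN/m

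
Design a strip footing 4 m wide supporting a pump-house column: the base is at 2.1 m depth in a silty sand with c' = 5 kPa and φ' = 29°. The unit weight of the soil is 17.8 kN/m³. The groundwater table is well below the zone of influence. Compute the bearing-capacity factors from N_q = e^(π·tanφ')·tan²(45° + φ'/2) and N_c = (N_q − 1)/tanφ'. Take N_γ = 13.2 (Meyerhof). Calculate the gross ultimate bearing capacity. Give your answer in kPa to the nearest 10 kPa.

tan29° = 0.5543, so N_q = e^(π×0.5543)·tan²(59.5°) = 5.705 × 2.882 = 16.44.
N_c = (16.44 − 1)/tan29° = 27.86.
Effective surcharge at the founding depth q = γ·D_f = 17.8 × 2.1 = 37.38 kPa.
q_ult = c·N_c + q·N_q + 0.5·γ·B·N_γ
     = 5 × 27.86 + 37.38 × 16.443 + 0.5 × 17.8 × 4 × 13.2
     = 139.3 + 614.65 + 469.92 = 1223.9 kPa.

q_ult ≈ 1220 kPa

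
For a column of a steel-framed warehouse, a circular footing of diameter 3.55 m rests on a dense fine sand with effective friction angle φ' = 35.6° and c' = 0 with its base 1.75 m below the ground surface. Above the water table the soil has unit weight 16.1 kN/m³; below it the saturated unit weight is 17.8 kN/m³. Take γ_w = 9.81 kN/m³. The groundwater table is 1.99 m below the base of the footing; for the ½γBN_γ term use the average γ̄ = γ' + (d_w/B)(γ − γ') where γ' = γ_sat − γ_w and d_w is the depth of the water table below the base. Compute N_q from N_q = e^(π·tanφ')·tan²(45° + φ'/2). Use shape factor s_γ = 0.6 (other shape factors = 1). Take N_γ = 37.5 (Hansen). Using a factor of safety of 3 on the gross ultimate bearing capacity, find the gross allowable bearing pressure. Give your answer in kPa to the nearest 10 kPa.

q_all ≈ 500 kPa

N_q = e^(π·tan35.6°)·tan²(62.8°) = 35.89.
Effective surcharge at the founding depth q = γ·D_f = 16.1 × 1.75 = 28.175 kPa.
With d_w = 1.99 m < B, γ̄ = 7.99 + (1.99/3.55) × (16.1 − 7.99) = 12.536 kN/m³.
q_ult = q·N_q + 0.5·γ·B·N_γ·s_γ
     = 28.175 × 35.891 + 0.5 × 12.536 × 3.55 × 37.5 × 0.6
     = 1011.2 + 500.66 = 1511.9 kPa.
q_all = 1511.9 / 3 = 503.97 kPa.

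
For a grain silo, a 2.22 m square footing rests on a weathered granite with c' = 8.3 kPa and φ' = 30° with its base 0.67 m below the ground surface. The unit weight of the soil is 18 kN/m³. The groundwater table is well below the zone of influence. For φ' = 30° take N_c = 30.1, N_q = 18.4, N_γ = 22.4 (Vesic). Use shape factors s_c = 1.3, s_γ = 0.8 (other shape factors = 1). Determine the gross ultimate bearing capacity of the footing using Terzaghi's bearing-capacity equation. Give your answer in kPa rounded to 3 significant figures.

q_ult ≈ 905 kPa

Effective surcharge at the founding depth q = γ·D_f = 18 × 0.67 = 12.06 kPa.
q_ult = c·N_c·s_c + q·N_q + 0.5·γ·B·N_γ·s_γ
     = 8.3 × 30.1 × 1.3 + 12.06 × 18.4 + 0.5 × 18 × 2.22 × 22.4 × 0.8
     = 324.78 + 221.9 + 358.04 = 904.72 kPa.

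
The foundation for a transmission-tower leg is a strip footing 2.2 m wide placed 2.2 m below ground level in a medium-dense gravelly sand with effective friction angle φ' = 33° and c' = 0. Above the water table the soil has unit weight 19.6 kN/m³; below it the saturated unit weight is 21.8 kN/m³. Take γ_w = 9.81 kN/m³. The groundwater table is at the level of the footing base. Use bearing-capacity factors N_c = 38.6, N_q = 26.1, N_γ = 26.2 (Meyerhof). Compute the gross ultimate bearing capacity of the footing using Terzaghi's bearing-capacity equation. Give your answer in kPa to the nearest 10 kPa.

q_ult ≈ 1470 kPa

q = γ·D_f = 19.6 × 2.2 = 43.12 kPa.
For the ½γBN_γ term take γ' = 21.8 − 9.81 = 11.99 kN/m³ (soil below base is submerged).
q·N_q = 43.12 × 26.1 = 1125.4 kPa
0.5·γ·B·N_γ = 0.5 × 11.99 × 2.2 × 26.2 = 345.55 kPa
q_ult = 1125.4 + 345.55 = 1471 kPa.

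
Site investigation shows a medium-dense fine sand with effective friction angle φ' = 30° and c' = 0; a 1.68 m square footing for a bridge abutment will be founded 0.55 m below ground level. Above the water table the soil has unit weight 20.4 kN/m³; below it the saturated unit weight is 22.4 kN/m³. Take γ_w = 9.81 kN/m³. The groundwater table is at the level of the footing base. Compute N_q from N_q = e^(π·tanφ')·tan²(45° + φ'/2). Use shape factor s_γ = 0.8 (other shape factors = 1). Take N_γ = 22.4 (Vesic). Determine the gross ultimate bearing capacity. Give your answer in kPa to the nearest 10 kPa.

tan30° = 0.5774, so N_q = e^(π×0.5774)·tan²(60°) = 6.134 × 3.0 = 18.4.
Effective surcharge at the founding depth q = γ·D_f = 20.4 × 0.55 = 11.22 kPa.
The water table coincides with the base, so in the self-weight term γ → γ' = 12.59 kN/m³.
q_ult = q·N_q + 0.5·γ·B·N_γ·s_γ
     = 11.22 × 18.401 + 0.5 × 12.59 × 1.68 × 22.4 × 0.8
     = 206.46 + 189.51 = 395.98 kPa.

q_ult ≈ 400 kPa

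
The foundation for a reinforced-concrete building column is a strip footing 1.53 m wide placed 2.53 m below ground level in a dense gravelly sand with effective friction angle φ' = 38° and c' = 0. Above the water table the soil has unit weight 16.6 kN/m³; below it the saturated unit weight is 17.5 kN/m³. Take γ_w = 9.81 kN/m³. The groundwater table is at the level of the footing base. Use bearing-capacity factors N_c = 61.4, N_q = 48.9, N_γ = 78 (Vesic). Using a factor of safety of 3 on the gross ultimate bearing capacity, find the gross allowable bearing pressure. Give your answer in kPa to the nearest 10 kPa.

Overburden at base level: q = 16.6 × 2.53 = 41.998 kPa.
Below the base the soil is submerged, so the ½γBN_γ term uses γ' = 17.5 − 9.81 = 7.69 kN/m³.
Surcharge term q·N_q = 41.998 × 48.9 = 2053.7 kPa; self-weight term 0.5·γ·B·N_γ = 0.5 × 7.69 × 1.53 × 78 = 458.86 kPa.
q_ult = 2053.7 + 458.86 = 2512.6 kPa.
q_all = 2512.6 / 3 = 837.52 kPa.

q_all ≈ 840 kPa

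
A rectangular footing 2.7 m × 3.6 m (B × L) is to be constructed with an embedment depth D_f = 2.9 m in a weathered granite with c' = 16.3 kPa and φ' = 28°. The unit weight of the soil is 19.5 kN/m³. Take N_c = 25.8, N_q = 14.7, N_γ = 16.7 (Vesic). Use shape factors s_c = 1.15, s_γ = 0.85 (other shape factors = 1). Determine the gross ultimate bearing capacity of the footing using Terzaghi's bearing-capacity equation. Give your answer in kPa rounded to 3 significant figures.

q_ult ≈ 1690 kPa

Effective surcharge at the founding depth q = γ·D_f = 19.5 × 2.9 = 56.55 kPa.
q_ult = c·N_c·s_c + q·N_q + 0.5·γ·B·N_γ·s_γ
     = 16.3 × 25.8 × 1.15 + 56.55 × 14.7 + 0.5 × 19.5 × 2.7 × 16.7 × 0.85
     = 483.62 + 831.28 + 373.68 = 1688.6 kPa.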